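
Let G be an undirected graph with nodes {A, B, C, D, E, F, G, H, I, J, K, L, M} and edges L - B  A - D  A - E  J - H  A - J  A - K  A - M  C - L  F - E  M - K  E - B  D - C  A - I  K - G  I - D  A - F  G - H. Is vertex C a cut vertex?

Deleting C leaves 1 component (was 1) (its neighbors D, L remain connected to each other), so C is not a cut vertex.

No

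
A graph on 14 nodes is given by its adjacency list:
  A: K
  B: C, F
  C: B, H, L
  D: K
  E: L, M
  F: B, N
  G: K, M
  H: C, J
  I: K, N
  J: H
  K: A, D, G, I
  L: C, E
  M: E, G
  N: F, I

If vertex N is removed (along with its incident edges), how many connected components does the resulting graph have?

1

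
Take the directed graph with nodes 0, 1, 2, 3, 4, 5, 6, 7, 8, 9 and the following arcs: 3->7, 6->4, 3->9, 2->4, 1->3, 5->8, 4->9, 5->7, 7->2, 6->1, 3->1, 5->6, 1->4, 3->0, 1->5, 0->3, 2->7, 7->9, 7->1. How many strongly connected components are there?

4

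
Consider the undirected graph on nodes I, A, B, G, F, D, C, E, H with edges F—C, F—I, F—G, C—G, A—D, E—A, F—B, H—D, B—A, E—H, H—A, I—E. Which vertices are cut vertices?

F

Removing F increases the component count from 1 to 2, so F is a cut vertex.
By contrast removing D leaves 1 component; it is not a cut vertex. No other vertex is a cut vertex either.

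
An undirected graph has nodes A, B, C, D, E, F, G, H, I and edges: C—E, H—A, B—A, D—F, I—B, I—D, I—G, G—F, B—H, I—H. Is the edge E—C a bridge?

Removing E—C leaves no path between E and C: the component count goes from 2 to 3. So it is a bridge.

Yes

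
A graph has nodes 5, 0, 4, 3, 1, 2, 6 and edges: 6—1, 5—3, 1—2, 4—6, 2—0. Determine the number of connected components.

Starting from 3 we can reach 3, 5. That is one component of size 2.
Starting from 0 we can reach 0, 1, 2, 4, 6. That is one component of size 5.
Total: 2 components.

2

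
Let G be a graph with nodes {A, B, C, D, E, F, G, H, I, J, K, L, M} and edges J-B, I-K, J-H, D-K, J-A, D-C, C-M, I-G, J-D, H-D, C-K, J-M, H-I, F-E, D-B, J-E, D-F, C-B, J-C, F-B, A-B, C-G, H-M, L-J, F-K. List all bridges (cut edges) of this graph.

The edges on the cycle J-H-M-C-D-J are not bridges since each lies on that cycle.
But removing L-J disconnects L from J — this is a bridge.

J-L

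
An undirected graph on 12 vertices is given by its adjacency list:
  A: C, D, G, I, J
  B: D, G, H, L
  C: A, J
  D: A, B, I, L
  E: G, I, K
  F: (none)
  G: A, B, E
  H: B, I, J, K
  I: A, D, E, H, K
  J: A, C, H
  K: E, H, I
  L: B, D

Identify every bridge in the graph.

none

The edges on the cycle B-H-K-I-D-B are not bridges since each lies on that cycle.
Every edge lies on some cycle, so there are no bridges.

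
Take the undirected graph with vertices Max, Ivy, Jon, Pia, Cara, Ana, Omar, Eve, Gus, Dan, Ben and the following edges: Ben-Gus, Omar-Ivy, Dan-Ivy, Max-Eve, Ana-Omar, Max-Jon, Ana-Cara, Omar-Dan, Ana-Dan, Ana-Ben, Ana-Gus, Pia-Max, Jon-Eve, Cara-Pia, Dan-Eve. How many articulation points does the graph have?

Removing Ana increases the component count from 1 to 2, so Ana is a cut vertex.
By contrast removing Ivy leaves 1 component; it is not a cut vertex. No other vertex is a cut vertex either.

1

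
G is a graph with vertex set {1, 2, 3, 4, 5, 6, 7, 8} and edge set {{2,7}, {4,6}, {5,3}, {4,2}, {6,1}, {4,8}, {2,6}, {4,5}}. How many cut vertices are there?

Removing 2 increases the component count from 1 to 2, so 2 is a cut vertex.
Removing 4 increases the component count from 1 to 3, so 4 is a cut vertex.
Removing 5 increases the component count from 1 to 2, so 5 is a cut vertex.
Likewise 6 is a cut vertex.
By contrast removing 3 leaves 1 component; it is not a cut vertex. No other vertex is a cut vertex either.

4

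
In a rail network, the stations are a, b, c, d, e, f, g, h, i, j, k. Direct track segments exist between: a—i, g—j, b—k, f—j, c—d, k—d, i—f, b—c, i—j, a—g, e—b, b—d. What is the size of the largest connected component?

5

h is isolated — a component by itself.
Starting from a we can reach a, f, g, i, j. That is one component of size 5.
Starting from b we can reach b, c, d, e, k. That is one component of size 5.
The largest has 5 vertices.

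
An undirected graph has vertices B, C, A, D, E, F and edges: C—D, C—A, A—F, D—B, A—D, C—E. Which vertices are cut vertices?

A, C, D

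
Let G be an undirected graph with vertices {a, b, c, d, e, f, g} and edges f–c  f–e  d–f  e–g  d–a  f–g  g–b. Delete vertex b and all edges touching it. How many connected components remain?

With b gone, the remaining components are: {a, c, d, e, f, g}.
That is 1 component.

1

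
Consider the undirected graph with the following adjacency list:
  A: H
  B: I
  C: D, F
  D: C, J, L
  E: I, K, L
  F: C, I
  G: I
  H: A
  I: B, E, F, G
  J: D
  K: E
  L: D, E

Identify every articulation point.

Removing D increases the component count from 2 to 3, so D is a cut vertex.
Removing E increases the component count from 2 to 3, so E is a cut vertex.
Removing I increases the component count from 2 to 4, so I is a cut vertex.
By contrast removing B leaves 2 components; it is not a cut vertex. No other vertex is a cut vertex either.

D, E, I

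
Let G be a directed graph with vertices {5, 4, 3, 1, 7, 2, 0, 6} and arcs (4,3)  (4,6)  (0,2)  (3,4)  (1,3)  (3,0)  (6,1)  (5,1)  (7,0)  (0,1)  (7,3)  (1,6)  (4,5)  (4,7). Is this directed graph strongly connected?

There is no directed path from 2 to 4, so the graph is not strongly connected.

No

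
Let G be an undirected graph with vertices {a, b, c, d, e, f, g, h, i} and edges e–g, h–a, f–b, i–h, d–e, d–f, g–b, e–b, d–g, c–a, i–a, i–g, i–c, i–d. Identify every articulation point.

Removing i increases the component count from 1 to 2, so i is a cut vertex.
By contrast removing d leaves 1 component; it is not a cut vertex. No other vertex is a cut vertex either.

i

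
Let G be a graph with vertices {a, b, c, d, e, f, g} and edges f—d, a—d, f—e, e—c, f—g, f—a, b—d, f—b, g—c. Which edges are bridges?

The edges on the cycle f-g-c-e-f are not bridges since each lies on that cycle.
Every edge lies on some cycle, so there are no bridges.

none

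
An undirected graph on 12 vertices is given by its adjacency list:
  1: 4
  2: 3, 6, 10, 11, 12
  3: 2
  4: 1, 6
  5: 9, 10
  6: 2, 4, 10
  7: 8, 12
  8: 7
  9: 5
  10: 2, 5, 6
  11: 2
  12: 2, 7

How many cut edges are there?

9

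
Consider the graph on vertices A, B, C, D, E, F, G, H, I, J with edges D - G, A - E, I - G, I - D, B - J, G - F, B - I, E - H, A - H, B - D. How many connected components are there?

3

C is isolated — a component by itself.
Starting from A we can reach A, E, H. That is one component of size 3.
Starting from B we can reach B, D, F, G, I, J. That is one component of size 6.
Total: 3 components.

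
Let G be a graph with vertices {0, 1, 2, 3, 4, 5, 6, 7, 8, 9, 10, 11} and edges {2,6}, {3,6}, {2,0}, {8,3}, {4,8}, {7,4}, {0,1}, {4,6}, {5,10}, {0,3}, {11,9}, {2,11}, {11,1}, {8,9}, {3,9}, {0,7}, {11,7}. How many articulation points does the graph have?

0

Removing 6, for instance, still leaves 2 components. No single vertex removal increases the component count — the graph has no articulation points.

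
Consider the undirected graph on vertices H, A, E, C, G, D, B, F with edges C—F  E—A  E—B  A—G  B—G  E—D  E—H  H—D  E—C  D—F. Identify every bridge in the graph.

none

The edges on the cycle E-B-G-A-E are not bridges since each lies on that cycle.
Every edge lies on some cycle, so there are no bridges.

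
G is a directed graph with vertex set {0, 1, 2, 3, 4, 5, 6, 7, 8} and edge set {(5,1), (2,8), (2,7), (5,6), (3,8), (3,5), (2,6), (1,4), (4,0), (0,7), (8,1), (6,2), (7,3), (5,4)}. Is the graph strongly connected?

From 0 we can reach every vertex (0, 1, 2, 3, 4, 5, 6, 7, 8), and every vertex can reach 0 (0, 1, 2, 3, 4, 5, 6, 7, 8). So the whole graph is one strongly connected component.

Yes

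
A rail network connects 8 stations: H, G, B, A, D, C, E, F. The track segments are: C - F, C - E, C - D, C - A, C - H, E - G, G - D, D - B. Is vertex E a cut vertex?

No

Deleting E leaves 1 component (was 1) (its neighbors C, G remain connected to each other), so E is not a cut vertex.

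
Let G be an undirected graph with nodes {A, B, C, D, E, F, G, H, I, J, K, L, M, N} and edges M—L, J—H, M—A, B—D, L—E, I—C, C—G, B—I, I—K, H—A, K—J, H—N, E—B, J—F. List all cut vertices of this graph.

Removing B increases the component count from 1 to 2, so B is a cut vertex.
Removing C increases the component count from 1 to 2, so C is a cut vertex.
Removing H increases the component count from 1 to 2, so H is a cut vertex.
Likewise I, J are cut vertices.
By contrast removing K leaves 1 component; it is not a cut vertex. No other vertex is a cut vertex either.

B, C, H, I, J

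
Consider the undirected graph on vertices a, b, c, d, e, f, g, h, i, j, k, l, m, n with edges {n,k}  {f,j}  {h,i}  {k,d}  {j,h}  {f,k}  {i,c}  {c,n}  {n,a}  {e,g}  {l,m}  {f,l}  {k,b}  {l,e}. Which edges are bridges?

The edges on the cycle f-j-h-i-c-n-k-f are not bridges since each lies on that cycle.
But removing b—k disconnects b from k; removing e—g disconnects e from g; removing f—l disconnects f from l; removing l—m disconnects l from m — these are bridges.
In total 7 edges are bridges.

a-n, b-k, d-k, e-g, e-l, f-l, l-m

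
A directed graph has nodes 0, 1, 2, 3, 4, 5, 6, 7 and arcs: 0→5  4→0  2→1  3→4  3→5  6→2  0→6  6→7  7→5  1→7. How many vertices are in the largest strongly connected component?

1

{1} is an SCC by itself.
{7} is an SCC by itself.
{4} is an SCC by itself.
{5} is an SCC by itself.
{2} is an SCC by itself.
(and 3 more singleton SCCs)
The largest has 1 vertex.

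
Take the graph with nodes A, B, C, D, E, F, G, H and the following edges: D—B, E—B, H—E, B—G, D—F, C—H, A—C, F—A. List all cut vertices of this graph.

Removing B increases the component count from 1 to 2, so B is a cut vertex.
By contrast removing H leaves 1 component; it is not a cut vertex. No other vertex is a cut vertex either.

B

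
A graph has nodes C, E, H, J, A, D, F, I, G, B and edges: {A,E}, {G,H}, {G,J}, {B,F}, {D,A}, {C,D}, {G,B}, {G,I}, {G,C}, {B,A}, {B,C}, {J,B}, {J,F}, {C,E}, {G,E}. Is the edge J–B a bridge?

After removing J–B, the path J-G-B still connects them, so the edge is not a bridge.

No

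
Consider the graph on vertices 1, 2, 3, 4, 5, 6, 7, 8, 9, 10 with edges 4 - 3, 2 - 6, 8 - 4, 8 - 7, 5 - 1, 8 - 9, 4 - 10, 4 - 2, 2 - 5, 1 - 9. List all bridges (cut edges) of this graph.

The edges on the cycle 8-4-2-5-1-9-8 are not bridges since each lies on that cycle.
But removing 10 - 4 disconnects 10 from 4; removing 4 - 3 disconnects 4 from 3; removing 8 - 7 disconnects 8 from 7; removing 6 - 2 disconnects 6 from 2 — these are bridges.

10-4, 2-6, 3-4, 7-8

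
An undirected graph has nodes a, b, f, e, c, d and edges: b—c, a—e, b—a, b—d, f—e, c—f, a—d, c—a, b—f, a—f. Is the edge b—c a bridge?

No

After removing b—c, the path b-a-c still connects them, so the edge is not a bridge.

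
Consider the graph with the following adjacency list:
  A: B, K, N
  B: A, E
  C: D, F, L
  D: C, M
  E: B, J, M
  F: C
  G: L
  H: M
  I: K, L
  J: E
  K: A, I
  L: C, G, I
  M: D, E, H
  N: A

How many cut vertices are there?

Removing A increases the component count from 1 to 2, so A is a cut vertex.
Removing C increases the component count from 1 to 2, so C is a cut vertex.
Removing E increases the component count from 1 to 2, so E is a cut vertex.
Likewise L, M are cut vertices.
By contrast removing K leaves 1 component; it is not a cut vertex. No other vertex is a cut vertex either.

5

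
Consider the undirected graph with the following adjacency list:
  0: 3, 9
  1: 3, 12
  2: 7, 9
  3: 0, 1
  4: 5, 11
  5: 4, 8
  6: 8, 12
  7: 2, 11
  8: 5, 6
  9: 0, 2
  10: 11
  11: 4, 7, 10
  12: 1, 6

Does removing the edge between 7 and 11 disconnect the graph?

No

After removing 7-11, the path 7-2-9-0-3-1-12-6-8-5-4-11 still connects them, so the edge is not a bridge.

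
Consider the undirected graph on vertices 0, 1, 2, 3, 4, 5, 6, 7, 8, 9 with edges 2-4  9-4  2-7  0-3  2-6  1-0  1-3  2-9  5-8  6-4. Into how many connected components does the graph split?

3

Starting from 5 we can reach 5, 8. That is one component of size 2.
Starting from 0 we can reach 0, 1, 3. That is one component of size 3.
Starting from 2 we can reach 2, 4, 6, 7, 9. That is one component of size 5.
Total: 3 components.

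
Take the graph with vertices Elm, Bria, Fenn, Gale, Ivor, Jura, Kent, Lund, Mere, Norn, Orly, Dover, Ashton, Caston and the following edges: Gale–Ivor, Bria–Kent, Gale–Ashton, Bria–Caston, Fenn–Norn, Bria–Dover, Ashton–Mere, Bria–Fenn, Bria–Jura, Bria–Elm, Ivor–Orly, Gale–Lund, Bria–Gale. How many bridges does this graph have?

removing Orly–Ivor disconnects Orly from Ivor; removing Dover–Bria disconnects Dover from Bria; removing Jura–Bria disconnects Jura from Bria; removing Caston–Bria disconnects Caston from Bria — these are bridges.
In total 13 edges are bridges.

13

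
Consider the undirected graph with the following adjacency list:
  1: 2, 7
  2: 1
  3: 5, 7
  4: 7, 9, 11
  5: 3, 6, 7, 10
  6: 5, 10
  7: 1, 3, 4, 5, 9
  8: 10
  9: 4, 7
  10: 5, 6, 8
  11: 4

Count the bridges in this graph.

4

The edges on the cycle 7-9-4-7 are not bridges since each lies on that cycle.
But removing 7-1 disconnects 7 from 1; removing 10-8 disconnects 10 from 8; removing 2-1 disconnects 2 from 1; removing 11-4 disconnects 11 from 4 — these are bridges.
That makes 4 bridges.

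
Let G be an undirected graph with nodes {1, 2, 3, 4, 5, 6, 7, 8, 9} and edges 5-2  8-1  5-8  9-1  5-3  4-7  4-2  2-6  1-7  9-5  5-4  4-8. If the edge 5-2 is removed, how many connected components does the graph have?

5 and 2 are still connected via 5-4-2, so the component count stays at 1.

1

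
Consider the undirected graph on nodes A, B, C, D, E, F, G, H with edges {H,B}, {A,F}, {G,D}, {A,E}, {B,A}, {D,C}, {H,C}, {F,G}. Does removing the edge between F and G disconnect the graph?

No

After removing F—G, the path F-A-B-H-C-D-G still connects them, so the edge is not a bridge.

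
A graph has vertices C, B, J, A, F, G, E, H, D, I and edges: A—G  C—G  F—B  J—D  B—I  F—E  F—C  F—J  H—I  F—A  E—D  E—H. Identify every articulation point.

Removing F increases the component count from 1 to 2, so F is a cut vertex.
By contrast removing C leaves 1 component; it is not a cut vertex. No other vertex is a cut vertex either.

F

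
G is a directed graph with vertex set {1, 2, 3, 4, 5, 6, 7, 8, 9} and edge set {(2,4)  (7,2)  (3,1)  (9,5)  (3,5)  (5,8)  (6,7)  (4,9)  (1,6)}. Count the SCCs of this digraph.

9

{9} is an SCC by itself.
{2} is an SCC by itself.
{4} is an SCC by itself.
{3} is an SCC by itself.
{5} is an SCC by itself.
(and 4 more singleton SCCs)
That gives 9 strongly connected components.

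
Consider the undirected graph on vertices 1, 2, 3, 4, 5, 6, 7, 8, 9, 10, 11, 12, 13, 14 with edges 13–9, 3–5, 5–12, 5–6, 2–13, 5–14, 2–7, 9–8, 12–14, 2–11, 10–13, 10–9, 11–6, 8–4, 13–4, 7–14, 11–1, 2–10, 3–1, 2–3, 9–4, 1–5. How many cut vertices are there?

Removing 2 increases the component count from 1 to 2, so 2 is a cut vertex.
By contrast removing 7 leaves 1 component; it is not a cut vertex. No other vertex is a cut vertex either.

1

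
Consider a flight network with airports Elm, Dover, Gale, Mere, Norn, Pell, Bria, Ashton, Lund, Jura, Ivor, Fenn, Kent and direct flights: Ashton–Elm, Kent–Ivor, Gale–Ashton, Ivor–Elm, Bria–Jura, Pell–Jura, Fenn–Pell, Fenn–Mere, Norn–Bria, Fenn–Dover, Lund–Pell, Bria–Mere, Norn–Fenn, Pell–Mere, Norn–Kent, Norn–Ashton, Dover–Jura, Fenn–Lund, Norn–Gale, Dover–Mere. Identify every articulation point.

Removing Norn increases the component count from 1 to 2, so Norn is a cut vertex.
By contrast removing Elm leaves 1 component; it is not a cut vertex. No other vertex is a cut vertex either.

Norn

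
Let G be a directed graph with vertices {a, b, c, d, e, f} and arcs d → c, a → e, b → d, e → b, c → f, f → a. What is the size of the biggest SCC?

6

{a, b, c, d, e, f} are all mutually reachable — one SCC of size 6.
The largest has 6 vertices.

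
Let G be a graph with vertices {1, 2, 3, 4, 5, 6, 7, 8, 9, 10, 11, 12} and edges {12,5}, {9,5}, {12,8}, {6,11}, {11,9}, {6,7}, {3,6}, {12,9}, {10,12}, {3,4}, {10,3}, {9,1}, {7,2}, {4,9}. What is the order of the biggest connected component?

Starting from 1 we can reach 1, 2, 3, 4, 5, 6, 7, 8, 9, 10, 11, 12. That is one component of size 12.
The largest has 12 vertices.

12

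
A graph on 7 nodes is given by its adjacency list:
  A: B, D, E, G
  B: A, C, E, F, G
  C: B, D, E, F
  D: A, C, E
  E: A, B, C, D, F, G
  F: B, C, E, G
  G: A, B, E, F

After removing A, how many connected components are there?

With A gone, the remaining components are: {B, C, D, E, F, G}.
That is 1 component.

1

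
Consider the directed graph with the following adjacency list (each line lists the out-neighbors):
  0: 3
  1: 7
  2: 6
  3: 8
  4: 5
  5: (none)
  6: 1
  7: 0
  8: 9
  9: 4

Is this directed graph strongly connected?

No

There is no directed path from 9 to 3, so the graph is not strongly connected.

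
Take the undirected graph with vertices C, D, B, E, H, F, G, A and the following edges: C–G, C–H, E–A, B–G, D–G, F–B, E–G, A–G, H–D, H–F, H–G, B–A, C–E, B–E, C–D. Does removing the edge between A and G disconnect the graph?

No

After removing A–G, the path A-B-G still connects them, so the edge is not a bridge.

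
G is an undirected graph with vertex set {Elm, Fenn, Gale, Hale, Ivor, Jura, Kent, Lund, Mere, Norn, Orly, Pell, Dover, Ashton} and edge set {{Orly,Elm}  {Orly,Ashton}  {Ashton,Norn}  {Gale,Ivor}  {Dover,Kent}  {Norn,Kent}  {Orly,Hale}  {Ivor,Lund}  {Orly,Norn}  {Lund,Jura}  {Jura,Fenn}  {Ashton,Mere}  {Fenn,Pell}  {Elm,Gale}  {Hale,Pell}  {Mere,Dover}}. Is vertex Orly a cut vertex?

Deleting Orly raises the number of components from 1 to 2, so Orly is a cut vertex.

Yes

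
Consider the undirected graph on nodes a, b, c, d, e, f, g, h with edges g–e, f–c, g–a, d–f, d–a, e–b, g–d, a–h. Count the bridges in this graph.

The edges on the cycle g-d-a-g are not bridges since each lies on that cycle.
But removing f–c disconnects f from c; removing f–d disconnects f from d; removing b–e disconnects b from e; removing e–g disconnects e from g — these are bridges.
In total 5 edges are bridges.

5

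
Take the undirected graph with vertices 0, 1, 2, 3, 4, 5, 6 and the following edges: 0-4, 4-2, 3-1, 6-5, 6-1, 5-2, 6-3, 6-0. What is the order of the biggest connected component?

7

Starting from 0 we can reach 0, 1, 2, 3, 4, 5, 6. That is one component of size 7.
The largest has 7 vertices.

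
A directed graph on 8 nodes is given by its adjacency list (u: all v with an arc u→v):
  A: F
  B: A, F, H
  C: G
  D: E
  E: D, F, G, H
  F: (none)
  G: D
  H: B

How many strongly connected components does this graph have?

{D, E, G} are all mutually reachable — one SCC of size 3.
{B, H} are all mutually reachable — one SCC of size 2.
{A} is an SCC by itself.
{C} is an SCC by itself.
{F} is an SCC by itself.
That gives 5 strongly connected components.

5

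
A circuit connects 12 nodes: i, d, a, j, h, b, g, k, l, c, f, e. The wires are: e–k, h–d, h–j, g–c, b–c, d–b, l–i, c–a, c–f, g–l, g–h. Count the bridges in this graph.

6

The edges on the cycle g-h-d-b-c-g are not bridges since each lies on that cycle.
But removing h–j disconnects h from j; removing g–l disconnects g from l; removing c–a disconnects c from a; removing i–l disconnects i from l — these are bridges.
In total 6 edges are bridges.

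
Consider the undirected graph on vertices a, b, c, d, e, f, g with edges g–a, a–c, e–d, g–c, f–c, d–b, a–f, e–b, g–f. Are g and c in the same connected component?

Yes

From g we can reach a, c, f, g, which includes c.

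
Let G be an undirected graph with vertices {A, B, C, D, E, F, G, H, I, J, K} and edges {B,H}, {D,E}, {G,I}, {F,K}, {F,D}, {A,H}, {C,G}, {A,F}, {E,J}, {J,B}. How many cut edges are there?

3

The edges on the cycle A-F-D-E-J-B-H-A are not bridges since each lies on that cycle.
But removing C - G disconnects C from G; removing F - K disconnects F from K; removing G - I disconnects G from I — these are bridges.
That makes 3 bridges.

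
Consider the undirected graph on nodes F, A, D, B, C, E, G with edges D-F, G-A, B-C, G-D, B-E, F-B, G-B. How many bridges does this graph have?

3

The edges on the cycle G-D-F-B-G are not bridges since each lies on that cycle.
But removing B-E disconnects B from E; removing B-C disconnects B from C; removing G-A disconnects G from A — these are bridges.
That makes 3 bridges.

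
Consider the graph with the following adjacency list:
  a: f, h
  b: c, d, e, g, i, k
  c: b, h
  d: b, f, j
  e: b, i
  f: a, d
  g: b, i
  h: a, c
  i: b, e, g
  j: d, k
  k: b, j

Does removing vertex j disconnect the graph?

Deleting j leaves 1 component (was 1) (its neighbors d, k remain connected to each other), so j is not a cut vertex.

No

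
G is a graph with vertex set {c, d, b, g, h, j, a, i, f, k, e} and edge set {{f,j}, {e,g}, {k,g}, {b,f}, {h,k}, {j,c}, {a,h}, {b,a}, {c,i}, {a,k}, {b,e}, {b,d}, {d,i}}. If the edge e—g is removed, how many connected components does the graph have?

1

e and g are still connected via e-b-a-k-g, so the component count stays at 1.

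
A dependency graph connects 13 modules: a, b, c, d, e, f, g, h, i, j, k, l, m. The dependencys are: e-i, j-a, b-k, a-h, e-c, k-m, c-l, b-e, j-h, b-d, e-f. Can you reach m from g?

No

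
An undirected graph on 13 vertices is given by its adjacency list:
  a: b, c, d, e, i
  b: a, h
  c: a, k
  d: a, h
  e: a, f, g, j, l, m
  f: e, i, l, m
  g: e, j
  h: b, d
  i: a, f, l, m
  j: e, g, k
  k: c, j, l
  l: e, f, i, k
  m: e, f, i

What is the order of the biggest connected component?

13

Starting from a we can reach a, b, c, d, e, f, g, h, i, j, k, l, m. That is one component of size 13.
The largest has 13 vertices.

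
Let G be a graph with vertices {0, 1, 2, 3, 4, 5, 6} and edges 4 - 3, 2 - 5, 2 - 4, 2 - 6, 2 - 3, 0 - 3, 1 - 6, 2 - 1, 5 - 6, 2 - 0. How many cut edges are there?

0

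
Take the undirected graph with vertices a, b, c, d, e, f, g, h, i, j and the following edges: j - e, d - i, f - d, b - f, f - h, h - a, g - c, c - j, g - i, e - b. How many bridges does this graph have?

The edges on the cycle g-c-j-e-b-f-d-i-g are not bridges since each lies on that cycle.
But removing h - f disconnects h from f; removing h - a disconnects h from a — these are bridges.
That makes 2 bridges.

2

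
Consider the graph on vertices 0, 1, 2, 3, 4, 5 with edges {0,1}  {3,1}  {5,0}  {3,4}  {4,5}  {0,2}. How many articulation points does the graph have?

1

Removing 0 increases the component count from 1 to 2, so 0 is a cut vertex.
By contrast removing 5 leaves 1 component; it is not a cut vertex. No other vertex is a cut vertex either.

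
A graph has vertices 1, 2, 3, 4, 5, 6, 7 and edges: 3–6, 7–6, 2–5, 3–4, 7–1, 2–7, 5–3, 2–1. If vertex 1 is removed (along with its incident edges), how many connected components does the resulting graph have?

1

With 1 gone, the remaining components are: {2, 3, 4, 5, 6, 7}.
That is 1 component.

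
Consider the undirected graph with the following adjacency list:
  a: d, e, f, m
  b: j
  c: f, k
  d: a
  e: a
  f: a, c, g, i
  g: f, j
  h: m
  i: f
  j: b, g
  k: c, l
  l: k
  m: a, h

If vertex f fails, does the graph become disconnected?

Deleting f raises the number of components from 1 to 4, so f is a cut vertex.

Yes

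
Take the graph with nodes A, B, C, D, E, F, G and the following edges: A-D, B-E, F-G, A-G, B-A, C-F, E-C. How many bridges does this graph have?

1

The edges on the cycle B-A-G-F-C-E-B are not bridges since each lies on that cycle.
But removing A-D disconnects A from D — this is a bridge.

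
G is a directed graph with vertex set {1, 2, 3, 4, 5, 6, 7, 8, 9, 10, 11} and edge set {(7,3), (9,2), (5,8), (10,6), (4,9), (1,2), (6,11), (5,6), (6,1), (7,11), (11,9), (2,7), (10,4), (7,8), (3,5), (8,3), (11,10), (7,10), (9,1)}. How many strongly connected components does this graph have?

1

{1, 2, 3, 4, 5, 6, 7, 8, 9, 10, 11} are all mutually reachable — one SCC of size 11.
That gives 1 strongly connected component.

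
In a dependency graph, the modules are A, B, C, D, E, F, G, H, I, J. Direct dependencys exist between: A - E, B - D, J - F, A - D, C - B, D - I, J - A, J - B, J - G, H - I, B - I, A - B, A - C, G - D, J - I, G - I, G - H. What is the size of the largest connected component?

Starting from A we can reach A, B, C, D, E, F, G, H, I, J. That is one component of size 10.
The largest has 10 vertices.

10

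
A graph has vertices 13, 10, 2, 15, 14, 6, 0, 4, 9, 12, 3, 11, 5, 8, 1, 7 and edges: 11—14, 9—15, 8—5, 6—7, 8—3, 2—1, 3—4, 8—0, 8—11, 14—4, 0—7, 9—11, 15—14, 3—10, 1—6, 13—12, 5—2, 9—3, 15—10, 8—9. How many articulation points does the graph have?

Removing 8 increases the component count from 2 to 3, so 8 is a cut vertex.
By contrast removing 12 leaves 2 components; it is not a cut vertex. No other vertex is a cut vertex either.

1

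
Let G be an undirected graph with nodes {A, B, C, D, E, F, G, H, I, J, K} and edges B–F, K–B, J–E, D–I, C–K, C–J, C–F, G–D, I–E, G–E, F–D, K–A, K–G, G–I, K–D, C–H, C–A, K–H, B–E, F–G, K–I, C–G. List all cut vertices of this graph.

none

Removing G, for instance, still leaves 1 component. No single vertex removal increases the component count — the graph has no articulation points.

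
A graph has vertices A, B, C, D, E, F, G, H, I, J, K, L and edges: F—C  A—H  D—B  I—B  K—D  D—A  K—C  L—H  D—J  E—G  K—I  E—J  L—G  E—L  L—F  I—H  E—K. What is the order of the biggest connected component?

12

Starting from A we can reach A, B, C, D, E, F, G, H, I, J, K, L. That is one component of size 12.
The largest has 12 vertices.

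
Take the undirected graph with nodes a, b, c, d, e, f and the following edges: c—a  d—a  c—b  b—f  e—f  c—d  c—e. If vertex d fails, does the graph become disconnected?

No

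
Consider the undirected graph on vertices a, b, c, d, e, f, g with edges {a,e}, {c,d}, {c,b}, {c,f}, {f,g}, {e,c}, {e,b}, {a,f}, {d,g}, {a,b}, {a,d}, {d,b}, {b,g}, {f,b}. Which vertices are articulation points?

Removing f, for instance, still leaves 1 component. No single vertex removal increases the component count — the graph has no articulation points.

none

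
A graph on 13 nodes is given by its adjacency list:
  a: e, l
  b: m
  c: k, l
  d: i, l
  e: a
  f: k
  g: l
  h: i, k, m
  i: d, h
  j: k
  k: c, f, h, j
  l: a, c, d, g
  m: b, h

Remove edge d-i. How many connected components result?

d and i are still connected via d-l-c-k-h-i, so the component count stays at 1.

1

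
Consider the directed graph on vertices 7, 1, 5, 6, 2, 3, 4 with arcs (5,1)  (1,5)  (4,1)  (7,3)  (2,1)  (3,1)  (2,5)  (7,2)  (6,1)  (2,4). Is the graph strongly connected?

There is no directed path from 3 to 4, so the graph is not strongly connected.

No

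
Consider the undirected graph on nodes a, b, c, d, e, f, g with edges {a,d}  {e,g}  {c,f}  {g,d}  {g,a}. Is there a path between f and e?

No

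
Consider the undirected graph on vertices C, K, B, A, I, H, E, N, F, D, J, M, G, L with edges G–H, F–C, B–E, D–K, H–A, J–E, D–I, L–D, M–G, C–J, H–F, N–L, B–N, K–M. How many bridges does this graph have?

2

The edges on the cycle B-N-L-D-K-M-G-H-F-C-J-E-B are not bridges since each lies on that cycle.
But removing A–H disconnects A from H; removing D–I disconnects D from I — these are bridges.
That makes 2 bridges.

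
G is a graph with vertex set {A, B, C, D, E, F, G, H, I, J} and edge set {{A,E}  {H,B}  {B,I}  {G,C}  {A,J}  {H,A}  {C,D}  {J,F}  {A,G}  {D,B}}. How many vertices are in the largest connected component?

10

Starting from A we can reach A, B, C, D, E, F, G, H, I, J. That is one component of size 10.
The largest has 10 vertices.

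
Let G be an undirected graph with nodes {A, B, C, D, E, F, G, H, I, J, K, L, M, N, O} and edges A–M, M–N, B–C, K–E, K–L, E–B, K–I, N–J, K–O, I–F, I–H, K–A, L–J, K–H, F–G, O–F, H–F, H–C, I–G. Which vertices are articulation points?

Removing K increases the component count from 2 to 3, so K is a cut vertex.
By contrast removing M leaves 2 components; it is not a cut vertex. No other vertex is a cut vertex either.

K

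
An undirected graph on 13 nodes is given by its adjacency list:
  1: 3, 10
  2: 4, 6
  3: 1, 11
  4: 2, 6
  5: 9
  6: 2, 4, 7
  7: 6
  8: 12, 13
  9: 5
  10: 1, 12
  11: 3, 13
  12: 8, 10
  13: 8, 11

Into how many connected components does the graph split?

3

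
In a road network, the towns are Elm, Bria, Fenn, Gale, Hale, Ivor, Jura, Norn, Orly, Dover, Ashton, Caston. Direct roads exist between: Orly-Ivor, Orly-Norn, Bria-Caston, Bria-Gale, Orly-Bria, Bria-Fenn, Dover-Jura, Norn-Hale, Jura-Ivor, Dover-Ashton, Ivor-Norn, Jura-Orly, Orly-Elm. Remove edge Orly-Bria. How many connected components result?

Before removal there is 1 component.
Orly-Bria is a bridge — removing it separates Orly's side from Bria's side.
After removal: 2 components.

2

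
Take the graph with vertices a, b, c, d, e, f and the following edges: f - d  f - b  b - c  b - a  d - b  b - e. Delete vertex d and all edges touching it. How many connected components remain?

With d gone, the remaining components are: {a, b, c, e, f}.
That is 1 component.

1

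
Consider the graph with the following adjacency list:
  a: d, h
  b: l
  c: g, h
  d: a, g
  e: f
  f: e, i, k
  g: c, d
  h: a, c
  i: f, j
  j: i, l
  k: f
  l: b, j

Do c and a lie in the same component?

From c we can reach a, c, d, g, h, which includes a.

Yes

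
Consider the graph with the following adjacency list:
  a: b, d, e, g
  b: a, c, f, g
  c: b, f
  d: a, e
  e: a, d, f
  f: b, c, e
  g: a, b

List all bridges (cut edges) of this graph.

none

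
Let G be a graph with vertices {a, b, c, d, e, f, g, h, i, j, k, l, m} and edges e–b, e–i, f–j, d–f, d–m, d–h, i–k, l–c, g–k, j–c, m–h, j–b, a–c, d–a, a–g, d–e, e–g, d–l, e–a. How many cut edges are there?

0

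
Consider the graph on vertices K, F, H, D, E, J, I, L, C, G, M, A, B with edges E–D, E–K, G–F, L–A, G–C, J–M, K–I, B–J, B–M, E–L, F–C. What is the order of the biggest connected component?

H is isolated — a component by itself.
Starting from B we can reach B, J, M. That is one component of size 3.
Starting from C we can reach C, F, G. That is one component of size 3.
Starting from A we can reach A, D, E, I, K, L. That is one component of size 6.
The largest has 6 vertices.

6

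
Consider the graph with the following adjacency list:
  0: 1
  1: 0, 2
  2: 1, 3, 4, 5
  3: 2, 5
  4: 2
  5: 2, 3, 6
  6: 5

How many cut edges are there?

4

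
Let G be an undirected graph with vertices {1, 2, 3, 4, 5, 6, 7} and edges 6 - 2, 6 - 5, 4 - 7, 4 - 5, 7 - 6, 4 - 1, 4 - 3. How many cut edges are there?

3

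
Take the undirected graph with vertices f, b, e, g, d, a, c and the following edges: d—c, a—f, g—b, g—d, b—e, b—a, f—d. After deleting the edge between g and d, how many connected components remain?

g and d are still connected via g-b-a-f-d, so the component count stays at 1.

1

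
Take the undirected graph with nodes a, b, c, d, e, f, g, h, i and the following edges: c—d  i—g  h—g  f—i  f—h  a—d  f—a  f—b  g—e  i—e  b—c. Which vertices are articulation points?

f

Removing f increases the component count from 1 to 2, so f is a cut vertex.
By contrast removing g leaves 1 component; it is not a cut vertex. No other vertex is a cut vertex either.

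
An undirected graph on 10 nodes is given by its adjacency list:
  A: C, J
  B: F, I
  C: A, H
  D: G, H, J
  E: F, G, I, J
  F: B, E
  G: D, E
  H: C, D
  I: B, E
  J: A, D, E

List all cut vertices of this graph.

E

Removing E increases the component count from 1 to 2, so E is a cut vertex.
By contrast removing A leaves 1 component; it is not a cut vertex. No other vertex is a cut vertex either.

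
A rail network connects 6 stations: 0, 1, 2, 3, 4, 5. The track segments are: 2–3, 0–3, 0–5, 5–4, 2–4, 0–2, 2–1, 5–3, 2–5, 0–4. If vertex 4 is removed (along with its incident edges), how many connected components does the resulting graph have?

With 4 gone, the remaining components are: {0, 1, 2, 3, 5}.
That is 1 component.

1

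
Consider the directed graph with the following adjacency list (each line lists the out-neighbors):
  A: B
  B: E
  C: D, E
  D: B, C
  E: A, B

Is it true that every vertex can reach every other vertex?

No

There is no directed path from E to C, so the graph is not strongly connected.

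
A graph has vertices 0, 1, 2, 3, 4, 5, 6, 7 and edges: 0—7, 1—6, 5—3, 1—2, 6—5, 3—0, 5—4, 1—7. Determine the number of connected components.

1

Starting from 0 we can reach 0, 1, 2, 3, 4, 5, 6, 7. That is one component of size 8.
Total: 1 component.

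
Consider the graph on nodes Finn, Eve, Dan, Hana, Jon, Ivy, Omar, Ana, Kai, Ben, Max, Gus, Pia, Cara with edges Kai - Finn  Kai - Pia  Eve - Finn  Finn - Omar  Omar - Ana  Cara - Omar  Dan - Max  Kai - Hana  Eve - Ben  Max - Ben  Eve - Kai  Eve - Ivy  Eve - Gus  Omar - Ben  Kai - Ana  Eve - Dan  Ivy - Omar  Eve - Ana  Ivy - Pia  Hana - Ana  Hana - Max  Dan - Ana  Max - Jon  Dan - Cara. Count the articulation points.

Removing Eve increases the component count from 1 to 2, so Eve is a cut vertex.
Removing Max increases the component count from 1 to 2, so Max is a cut vertex.
By contrast removing Ivy leaves 1 component; it is not a cut vertex. No other vertex is a cut vertex either.

2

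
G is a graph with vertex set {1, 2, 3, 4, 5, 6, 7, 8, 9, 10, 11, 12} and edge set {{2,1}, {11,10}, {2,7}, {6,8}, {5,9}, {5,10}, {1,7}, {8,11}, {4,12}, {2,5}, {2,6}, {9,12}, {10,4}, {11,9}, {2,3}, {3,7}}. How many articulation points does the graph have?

1

Removing 2 increases the component count from 1 to 2, so 2 is a cut vertex.
By contrast removing 5 leaves 1 component; it is not a cut vertex. No other vertex is a cut vertex either.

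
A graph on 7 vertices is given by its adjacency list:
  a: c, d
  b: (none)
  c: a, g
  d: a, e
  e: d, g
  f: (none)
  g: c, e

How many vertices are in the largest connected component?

f is isolated — a component by itself.
b is isolated — a component by itself.
Starting from a we can reach a, c, d, e, g. That is one component of size 5.
The largest has 5 vertices.

5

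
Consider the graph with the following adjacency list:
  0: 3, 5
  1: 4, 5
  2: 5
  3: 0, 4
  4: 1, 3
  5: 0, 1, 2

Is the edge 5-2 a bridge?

Yes

Removing 5-2 leaves no path between 5 and 2: the component count goes from 1 to 2. So it is a bridge.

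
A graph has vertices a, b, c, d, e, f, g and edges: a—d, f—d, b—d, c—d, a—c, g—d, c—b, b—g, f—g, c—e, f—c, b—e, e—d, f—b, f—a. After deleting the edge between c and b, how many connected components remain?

c and b are still connected via c-f-b, so the component count stays at 1.

1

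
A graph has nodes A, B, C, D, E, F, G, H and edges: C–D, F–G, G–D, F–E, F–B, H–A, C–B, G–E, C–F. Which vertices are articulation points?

none

Removing E, for instance, still leaves 2 components. No single vertex removal increases the component count — the graph has no articulation points.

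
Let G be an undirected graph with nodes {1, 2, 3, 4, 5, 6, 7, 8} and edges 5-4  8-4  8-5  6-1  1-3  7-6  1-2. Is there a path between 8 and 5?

Yes

From 8 we can reach 4, 5, 8, which includes 5.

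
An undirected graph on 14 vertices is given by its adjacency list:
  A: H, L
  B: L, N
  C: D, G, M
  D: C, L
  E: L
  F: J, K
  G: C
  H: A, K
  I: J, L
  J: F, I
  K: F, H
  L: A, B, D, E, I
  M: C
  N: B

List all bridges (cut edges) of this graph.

The edges on the cycle A-L-I-J-F-K-H-A are not bridges since each lies on that cycle.
But removing L-D disconnects L from D; removing C-G disconnects C from G; removing C-D disconnects C from D; removing L-E disconnects L from E — these are bridges.
In total 7 edges are bridges.

B-L, B-N, C-D, C-G, C-M, D-L, E-L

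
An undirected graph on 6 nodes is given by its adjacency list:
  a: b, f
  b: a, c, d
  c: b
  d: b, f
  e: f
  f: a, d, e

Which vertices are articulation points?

Removing b increases the component count from 1 to 2, so b is a cut vertex.
Removing f increases the component count from 1 to 2, so f is a cut vertex.
By contrast removing d leaves 1 component; it is not a cut vertex. No other vertex is a cut vertex either.

b, f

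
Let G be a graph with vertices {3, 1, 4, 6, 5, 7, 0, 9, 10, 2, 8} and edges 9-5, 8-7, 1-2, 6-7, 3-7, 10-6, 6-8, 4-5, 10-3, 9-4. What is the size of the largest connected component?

0 is isolated — a component by itself.
Starting from 1 we can reach 1, 2. That is one component of size 2.
Starting from 4 we can reach 4, 5, 9. That is one component of size 3.
Starting from 3 we can reach 3, 6, 7, 8, 10. That is one component of size 5.
The largest has 5 vertices.

5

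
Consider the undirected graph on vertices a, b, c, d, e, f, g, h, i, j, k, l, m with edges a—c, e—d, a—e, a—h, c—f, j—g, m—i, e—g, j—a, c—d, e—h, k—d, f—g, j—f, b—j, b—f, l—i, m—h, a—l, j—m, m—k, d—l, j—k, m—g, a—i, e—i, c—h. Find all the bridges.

The edges on the cycle j-m-k-d-c-a-j are not bridges since each lies on that cycle.
Every edge lies on some cycle, so there are no bridges.

none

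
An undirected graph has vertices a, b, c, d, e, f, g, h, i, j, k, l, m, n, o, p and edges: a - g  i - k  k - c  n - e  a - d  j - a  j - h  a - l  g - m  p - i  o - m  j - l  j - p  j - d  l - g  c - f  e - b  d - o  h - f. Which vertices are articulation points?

Removing e increases the component count from 2 to 3, so e is a cut vertex.
Removing j increases the component count from 2 to 3, so j is a cut vertex.
By contrast removing d leaves 2 components; it is not a cut vertex. No other vertex is a cut vertex either.

e, j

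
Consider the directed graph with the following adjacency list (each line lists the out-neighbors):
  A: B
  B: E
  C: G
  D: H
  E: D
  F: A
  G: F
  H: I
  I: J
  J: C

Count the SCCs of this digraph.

{A, B, C, D, E, F, G, H, I, J} are all mutually reachable — one SCC of size 10.
That gives 1 strongly connected component.

1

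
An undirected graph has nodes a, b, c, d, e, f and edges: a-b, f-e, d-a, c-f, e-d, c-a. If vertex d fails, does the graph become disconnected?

No

Deleting d leaves 1 component (was 1) (its neighbors a, e remain connected to each other), so d is not a cut vertex.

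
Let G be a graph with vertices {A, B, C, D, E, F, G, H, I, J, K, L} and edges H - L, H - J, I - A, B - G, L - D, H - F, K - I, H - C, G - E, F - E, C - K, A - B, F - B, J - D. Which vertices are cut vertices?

H

Removing H increases the component count from 1 to 2, so H is a cut vertex.
By contrast removing A leaves 1 component; it is not a cut vertex. No other vertex is a cut vertex either.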